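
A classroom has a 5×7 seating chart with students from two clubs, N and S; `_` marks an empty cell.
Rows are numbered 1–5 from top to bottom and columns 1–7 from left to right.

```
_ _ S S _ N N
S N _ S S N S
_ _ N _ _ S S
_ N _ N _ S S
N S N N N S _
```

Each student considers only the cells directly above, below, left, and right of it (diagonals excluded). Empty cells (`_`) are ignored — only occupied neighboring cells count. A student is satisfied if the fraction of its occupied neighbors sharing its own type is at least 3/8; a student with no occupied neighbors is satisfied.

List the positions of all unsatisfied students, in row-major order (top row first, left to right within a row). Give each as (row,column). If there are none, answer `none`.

Row 1: (1,3)S 1/1 ✓ · (1,4)S 2/2 ✓ · (1,6)N 2/2 ✓ · (1,7)N 1/2 ✓
Row 2: (2,1)S 0/1 ✗ · (2,2)N 0/1 ✗ · (2,4)S 2/2 ✓ · (2,5)S 1/2 ✓ · (2,6)N 1/4 ✗ · (2,7)S 1/3 ✗
Row 3: (3,3)N 0/0 ✓ · (3,6)S 2/3 ✓ · (3,7)S 3/3 ✓
Row 4: (4,2)N 0/1 ✗ · (4,4)N 1/1 ✓ · (4,6)S 3/3 ✓ · (4,7)S 2/2 ✓
Row 5: (5,1)N 0/1 ✗ · (5,2)S 0/3 ✗ · (5,3)N 1/2 ✓ · (5,4)N 3/3 ✓ · (5,5)N 1/2 ✓ · (5,6)S 1/2 ✓

(2,1), (2,2), (2,6), (2,7), (4,2), (5,1), (5,2)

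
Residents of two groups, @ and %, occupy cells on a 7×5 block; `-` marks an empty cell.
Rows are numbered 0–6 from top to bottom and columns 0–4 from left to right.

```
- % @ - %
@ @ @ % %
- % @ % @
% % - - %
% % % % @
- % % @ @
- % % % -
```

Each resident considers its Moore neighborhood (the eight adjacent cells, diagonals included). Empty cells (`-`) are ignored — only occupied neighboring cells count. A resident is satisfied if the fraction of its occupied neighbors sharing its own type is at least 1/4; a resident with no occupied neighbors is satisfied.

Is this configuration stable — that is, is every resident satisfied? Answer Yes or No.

(0,1)% 0/4 ✗
(0,2)@ 2/4 ✓
(0,4)% 2/2 ✓
(1,0)@ 1/3 ✓
(1,1)@ 4/6 ✓
(1,2)@ 3/7 ✓
(1,3)% 3/7 ✓
(1,4)% 3/4 ✓
(2,1)% 2/6 ✓
(2,2)@ 2/6 ✓
(2,3)% 3/6 ✓
(2,4)@ 0/4 ✗
(3,0)% 4/4 ✓
(3,1)% 5/6 ✓
(3,4)% 2/4 ✓
(4,0)% 4/4 ✓
(4,1)% 6/6 ✓
(4,2)% 5/6 ✓
(4,3)% 3/6 ✓
(4,4)@ 2/4 ✓
(5,1)% 6/6 ✓
(5,2)% 7/8 ✓
(5,3)@ 2/7 ✓
(5,4)@ 2/4 ✓
(6,1)% 3/3 ✓
(6,2)% 4/5 ✓
(6,3)% 2/4 ✓
For instance (0,1) has only 0/4 same-type neighbors, below 1/4.

No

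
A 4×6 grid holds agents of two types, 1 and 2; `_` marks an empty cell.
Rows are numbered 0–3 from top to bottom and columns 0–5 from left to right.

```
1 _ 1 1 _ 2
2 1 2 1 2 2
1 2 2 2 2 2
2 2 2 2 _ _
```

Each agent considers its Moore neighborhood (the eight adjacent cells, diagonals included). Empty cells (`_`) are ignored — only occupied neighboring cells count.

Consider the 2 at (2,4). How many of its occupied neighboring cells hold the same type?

Occupied neighbors of (2,4): (1,3)=1, (1,4)=2, (1,5)=2, (2,3)=2, (2,5)=2, (3,3)=2.
Same type (2): 5 of 6.

5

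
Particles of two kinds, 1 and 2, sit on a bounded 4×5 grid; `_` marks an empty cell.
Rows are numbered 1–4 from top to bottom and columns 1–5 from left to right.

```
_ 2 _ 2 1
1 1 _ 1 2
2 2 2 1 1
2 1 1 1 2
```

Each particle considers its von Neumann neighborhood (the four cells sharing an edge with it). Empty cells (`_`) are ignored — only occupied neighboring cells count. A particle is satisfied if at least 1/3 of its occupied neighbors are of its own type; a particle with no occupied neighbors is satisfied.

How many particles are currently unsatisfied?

Row 1: (1,2)2 0/1 not · (1,4)2 0/2 not · (1,5)1 0/2 not
Row 2: (2,1)1 1/2 satisfied · (2,2)1 1/3 satisfied · (2,4)1 1/3 satisfied · (2,5)2 0/3 not
Row 3: (3,1)2 2/3 satisfied · (3,2)2 2/4 satisfied · (3,3)2 1/3 satisfied · (3,4)1 3/4 satisfied · (3,5)1 1/3 satisfied
Row 4: (4,1)2 1/2 satisfied · (4,2)1 1/3 satisfied · (4,3)1 2/3 satisfied · (4,4)1 2/3 satisfied · (4,5)2 0/2 not
Unsatisfied: (1,2), (1,4), (1,5), (2,5), (4,5) — 5 in total.

5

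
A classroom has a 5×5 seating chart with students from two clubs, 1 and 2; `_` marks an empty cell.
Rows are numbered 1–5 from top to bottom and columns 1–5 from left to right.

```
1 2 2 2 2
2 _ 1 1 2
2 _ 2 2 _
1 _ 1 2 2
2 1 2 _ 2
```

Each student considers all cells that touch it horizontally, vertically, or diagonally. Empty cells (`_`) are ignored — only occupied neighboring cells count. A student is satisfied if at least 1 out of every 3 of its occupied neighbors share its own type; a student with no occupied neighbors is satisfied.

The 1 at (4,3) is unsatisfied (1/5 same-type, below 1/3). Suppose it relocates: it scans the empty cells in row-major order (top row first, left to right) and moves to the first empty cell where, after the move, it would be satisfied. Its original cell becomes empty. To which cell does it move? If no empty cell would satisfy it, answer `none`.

Vacating (4,3). Empty cells in order:
  (2,2): 2/7 same-type → still unsatisfied.
  (3,2): 2/5 same-type → satisfied — stop here.

(3,2)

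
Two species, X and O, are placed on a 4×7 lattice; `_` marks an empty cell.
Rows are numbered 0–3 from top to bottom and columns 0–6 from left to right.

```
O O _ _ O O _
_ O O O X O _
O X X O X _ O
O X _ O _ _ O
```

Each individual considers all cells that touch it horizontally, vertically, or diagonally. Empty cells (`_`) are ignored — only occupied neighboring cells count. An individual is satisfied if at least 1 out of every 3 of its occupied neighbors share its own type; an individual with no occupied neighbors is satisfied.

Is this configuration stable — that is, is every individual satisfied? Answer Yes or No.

Row 0: (0,0)O 2/2 ok · (0,1)O 3/3 ok · (0,4)O 3/4 ok · (0,5)O 2/3 ok
Row 1: (1,1)O 4/6 ok · (1,2)O 4/6 ok · (1,3)O 3/6 ok · (1,4)X 1/6 unhappy · (1,5)O 3/5 ok
Row 2: (2,0)O 2/4 ok · (2,1)X 2/6 ok · (2,2)X 2/7 unhappy · (2,3)O 3/6 ok · (2,4)X 1/5 unhappy · (2,6)O 2/2 ok
Row 3: (3,0)O 1/3 ok · (3,1)X 2/4 ok · (3,3)O 1/3 ok · (3,6)O 1/1 ok
For instance (1,4) has only 1/6 same-type neighbors, below 1/3.

No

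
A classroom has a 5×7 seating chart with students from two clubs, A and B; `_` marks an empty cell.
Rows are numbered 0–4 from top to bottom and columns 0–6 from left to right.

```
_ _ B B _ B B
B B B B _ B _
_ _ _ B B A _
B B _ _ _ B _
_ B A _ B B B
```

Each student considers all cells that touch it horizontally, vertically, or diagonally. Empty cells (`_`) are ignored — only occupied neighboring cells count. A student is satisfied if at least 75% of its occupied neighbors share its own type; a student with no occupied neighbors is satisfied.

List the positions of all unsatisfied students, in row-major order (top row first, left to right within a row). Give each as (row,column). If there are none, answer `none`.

(0,2)B 4/4 satisfied
(0,3)B 3/3 satisfied
(0,5)B 2/2 satisfied
(0,6)B 2/2 satisfied
(1,0)B 1/1 satisfied
(1,1)B 3/3 satisfied
(1,2)B 5/5 satisfied
(1,3)B 5/5 satisfied
(1,5)B 3/4 satisfied
(2,3)B 3/3 satisfied
(2,4)B 4/5 satisfied
(2,5)A 0/3 not
(3,0)B 2/2 satisfied
(3,1)B 2/3 not
(3,5)B 4/5 satisfied
(4,1)B 2/3 not
(4,2)A 0/2 not
(4,4)B 2/2 satisfied
(4,5)B 3/3 satisfied
(4,6)B 2/2 satisfied

(2,5), (3,1), (4,1), (4,2)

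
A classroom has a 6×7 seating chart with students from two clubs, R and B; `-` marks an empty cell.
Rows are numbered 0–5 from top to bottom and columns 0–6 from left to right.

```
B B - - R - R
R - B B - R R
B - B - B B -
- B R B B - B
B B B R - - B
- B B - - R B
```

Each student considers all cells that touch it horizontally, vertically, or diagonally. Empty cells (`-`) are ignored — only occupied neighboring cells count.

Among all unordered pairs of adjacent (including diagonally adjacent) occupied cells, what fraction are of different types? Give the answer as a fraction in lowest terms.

9/26

Scan each occupied cell's neighbors to the right and below (and the two forward diagonals) so each pair is counted once.
Row 0: B(0,0)–B(0,1)= B(0,0)–R(1,0)≠ B(0,1)–B(1,2)= B(0,1)–R(1,0)≠ R(0,4)–R(1,5)= R(0,4)–B(1,3)≠ R(0,6)–R(1,6)= R(0,6)–R(1,5)=  → 3/8 unlike.
Row 1: R(1,0)–B(2,0)≠ B(1,2)–B(1,3)= B(1,2)–B(2,2)= B(1,3)–B(2,4)= B(1,3)–B(2,2)= R(1,5)–R(1,6)= R(1,5)–B(2,5)≠ R(1,5)–B(2,4)≠ R(1,6)–B(2,5)≠  → 4/9 unlike.
Row 2: B(2,0)–B(3,1)= B(2,2)–R(3,2)≠ B(2,2)–B(3,3)= B(2,2)–B(3,1)= B(2,4)–B(2,5)= B(2,4)–B(3,4)= B(2,4)–B(3,3)= B(2,5)–B(3,6)= B(2,5)–B(3,4)=  → 1/9 unlike.
Row 3: B(3,1)–R(3,2)≠ B(3,1)–B(4,1)= B(3,1)–B(4,2)= B(3,1)–B(4,0)= R(3,2)–B(3,3)≠ R(3,2)–B(4,2)≠ R(3,2)–R(4,3)= R(3,2)–B(4,1)≠ B(3,3)–B(3,4)= B(3,3)–R(4,3)≠ B(3,3)–B(4,2)= B(3,4)–R(4,3)≠ B(3,6)–B(4,6)=  → 6/13 unlike.
Row 4: B(4,0)–B(4,1)= B(4,0)–B(5,1)= B(4,1)–B(4,2)= B(4,1)–B(5,1)= B(4,1)–B(5,2)= B(4,2)–R(4,3)≠ B(4,2)–B(5,2)= B(4,2)–B(5,1)= R(4,3)–B(5,2)≠ B(4,6)–B(5,6)= B(4,6)–R(5,5)≠  → 3/11 unlike.
Row 5: B(5,1)–B(5,2)= R(5,5)–B(5,6)≠  → 1/2 unlike.
Total adjacent occupied pairs: 52; unlike-type pairs: 18.
18/52 reduces to 9/26.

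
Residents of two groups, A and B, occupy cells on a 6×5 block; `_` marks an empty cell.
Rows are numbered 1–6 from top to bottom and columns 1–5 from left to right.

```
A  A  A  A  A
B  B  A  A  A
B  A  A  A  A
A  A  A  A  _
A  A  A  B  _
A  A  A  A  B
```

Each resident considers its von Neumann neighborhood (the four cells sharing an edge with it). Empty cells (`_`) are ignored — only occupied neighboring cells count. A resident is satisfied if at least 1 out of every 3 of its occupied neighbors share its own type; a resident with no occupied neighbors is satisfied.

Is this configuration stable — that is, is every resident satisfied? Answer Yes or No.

Row 1: (1,1)A 1/2 ✓ · (1,2)A 2/3 ✓ · (1,3)A 3/3 ✓ · (1,4)A 3/3 ✓ · (1,5)A 2/2 ✓
Row 2: (2,1)B 2/3 ✓ · (2,2)B 1/4 ✗ · (2,3)A 3/4 ✓ · (2,4)A 4/4 ✓ · (2,5)A 3/3 ✓
Row 3: (3,1)B 1/3 ✓ · (3,2)A 2/4 ✓ · (3,3)A 4/4 ✓ · (3,4)A 4/4 ✓ · (3,5)A 2/2 ✓
Row 4: (4,1)A 2/3 ✓ · (4,2)A 4/4 ✓ · (4,3)A 4/4 ✓ · (4,4)A 2/3 ✓
Row 5: (5,1)A 3/3 ✓ · (5,2)A 4/4 ✓ · (5,3)A 3/4 ✓ · (5,4)B 0/3 ✗
Row 6: (6,1)A 2/2 ✓ · (6,2)A 3/3 ✓ · (6,3)A 3/3 ✓ · (6,4)A 1/3 ✓ · (6,5)B 0/1 ✗
For instance (2,2) has only 1/4 same-type neighbors, below 1/3.

No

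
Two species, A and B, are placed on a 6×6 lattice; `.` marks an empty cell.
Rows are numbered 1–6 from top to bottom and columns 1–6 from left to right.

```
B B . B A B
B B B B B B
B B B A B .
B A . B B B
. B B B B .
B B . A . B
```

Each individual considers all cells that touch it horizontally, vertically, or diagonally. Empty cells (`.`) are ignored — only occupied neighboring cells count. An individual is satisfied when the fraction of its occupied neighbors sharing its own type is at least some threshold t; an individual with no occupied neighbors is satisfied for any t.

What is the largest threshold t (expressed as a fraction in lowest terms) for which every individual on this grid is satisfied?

0/1

(1,1)B 3/3
(1,2)B 4/4
(1,4)B 3/4
(1,5)A 0/5
(1,6)B 2/3
(2,1)B 5/5
(2,2)B 7/7
(2,3)B 6/7
(2,4)B 5/7
(2,5)B 5/7
(2,6)B 3/4
(3,1)B 4/5
(3,2)B 6/7
(3,3)B 5/7
(3,4)A 0/7
(3,5)B 6/7
(4,1)B 3/4
(4,2)A 0/6
(4,4)B 6/7
(4,5)B 5/6
(4,6)B 3/3
(5,2)B 4/5
(5,3)B 4/6
(5,4)B 4/5
(5,5)B 5/6
(6,1)B 2/2
(6,2)B 3/3
(6,4)A 0/3
(6,6)B 1/1
The smallest same-type fraction is 0/5 at (1,5), which reduces to 0/1. Any threshold above that leaves this individual unsatisfied.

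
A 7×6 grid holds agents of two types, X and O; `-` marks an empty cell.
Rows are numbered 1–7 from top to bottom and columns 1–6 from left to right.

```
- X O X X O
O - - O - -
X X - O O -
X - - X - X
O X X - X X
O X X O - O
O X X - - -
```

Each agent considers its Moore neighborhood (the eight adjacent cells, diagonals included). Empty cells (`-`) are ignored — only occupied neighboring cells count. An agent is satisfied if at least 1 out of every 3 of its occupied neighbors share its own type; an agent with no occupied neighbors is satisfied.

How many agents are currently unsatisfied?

6

(1,2)X 0/2 unhappy
(1,3)O 1/3 ok
(1,4)X 1/3 ok
(1,5)X 1/3 ok
(1,6)O 0/1 unhappy
(2,1)O 0/3 unhappy
(2,4)O 3/5 ok
(3,1)X 2/3 ok
(3,2)X 2/3 ok
(3,4)O 2/3 ok
(3,5)O 2/4 ok
(4,1)X 3/4 ok
(4,4)X 2/4 ok
(4,6)X 2/3 ok
(5,1)O 1/4 unhappy
(5,2)X 4/6 ok
(5,3)X 4/5 ok
(5,5)X 3/5 ok
(5,6)X 2/3 ok
(6,1)O 2/5 ok
(6,2)X 5/8 ok
(6,3)X 5/6 ok
(6,4)O 0/4 unhappy
(6,6)O 0/2 unhappy
(7,1)O 1/3 ok
(7,2)X 3/5 ok
(7,3)X 3/4 ok
Unsatisfied: (1,2), (1,6), (2,1), (5,1), (6,4), (6,6) — 6 in total.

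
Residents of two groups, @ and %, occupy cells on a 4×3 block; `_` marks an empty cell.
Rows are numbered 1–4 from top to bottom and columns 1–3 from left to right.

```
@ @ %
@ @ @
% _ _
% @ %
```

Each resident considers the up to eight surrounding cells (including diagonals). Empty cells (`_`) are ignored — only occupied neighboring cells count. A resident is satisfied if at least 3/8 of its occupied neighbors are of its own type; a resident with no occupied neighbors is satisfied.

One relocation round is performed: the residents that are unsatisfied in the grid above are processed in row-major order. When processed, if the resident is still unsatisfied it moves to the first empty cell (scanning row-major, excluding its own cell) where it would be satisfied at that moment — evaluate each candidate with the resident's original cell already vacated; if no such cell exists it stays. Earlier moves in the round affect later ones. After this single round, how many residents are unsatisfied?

0

Initially unsatisfied (in order): (1,3), (3,1), (4,2), (4,3).
  (1,3) → (3,2).
  (3,1): now satisfied by earlier moves; stays.
  (4,2) → (1,3).
  (4,3): now satisfied by earlier moves; stays.
Resulting grid:
@ @ @
@ @ @
% % _
% _ %
All satisfied now.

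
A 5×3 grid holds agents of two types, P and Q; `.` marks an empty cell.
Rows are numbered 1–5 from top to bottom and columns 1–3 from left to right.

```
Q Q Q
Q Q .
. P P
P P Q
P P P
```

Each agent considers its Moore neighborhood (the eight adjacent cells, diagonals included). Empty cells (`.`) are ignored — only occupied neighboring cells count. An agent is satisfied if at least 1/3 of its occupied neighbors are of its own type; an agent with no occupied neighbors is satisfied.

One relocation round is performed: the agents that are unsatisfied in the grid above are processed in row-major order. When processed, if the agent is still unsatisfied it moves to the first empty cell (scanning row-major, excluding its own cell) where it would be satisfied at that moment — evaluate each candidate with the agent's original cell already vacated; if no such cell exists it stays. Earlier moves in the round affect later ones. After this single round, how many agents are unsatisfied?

0

Initially unsatisfied (in order): (4,3).
  (4,3) → (2,3).
Resulting grid:
Q Q Q
Q Q Q
. P P
P P .
P P P
All satisfied now.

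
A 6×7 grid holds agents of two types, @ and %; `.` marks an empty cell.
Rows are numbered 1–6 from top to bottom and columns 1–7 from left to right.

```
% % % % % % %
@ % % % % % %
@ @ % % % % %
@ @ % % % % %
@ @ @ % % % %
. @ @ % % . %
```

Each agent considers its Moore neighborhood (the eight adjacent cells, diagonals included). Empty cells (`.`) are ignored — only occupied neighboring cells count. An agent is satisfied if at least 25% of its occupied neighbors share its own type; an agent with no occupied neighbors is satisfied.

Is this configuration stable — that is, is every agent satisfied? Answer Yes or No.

(1,1)% 2/3 ✓
(1,2)% 4/5 ✓
(1,3)% 5/5 ✓
(1,4)% 5/5 ✓
(1,5)% 5/5 ✓
(1,6)% 5/5 ✓
(1,7)% 3/3 ✓
(2,1)@ 2/5 ✓
(2,2)% 5/8 ✓
(2,3)% 7/8 ✓
(2,4)% 8/8 ✓
(2,5)% 8/8 ✓
(2,6)% 8/8 ✓
(2,7)% 5/5 ✓
(3,1)@ 4/5 ✓
(3,2)@ 4/8 ✓
(3,3)% 6/8 ✓
(3,4)% 8/8 ✓
(3,5)% 8/8 ✓
(3,6)% 8/8 ✓
(3,7)% 5/5 ✓
(4,1)@ 5/5 ✓
(4,2)@ 6/8 ✓
(4,3)% 4/8 ✓
(4,4)% 7/8 ✓
(4,5)% 8/8 ✓
(4,6)% 8/8 ✓
(4,7)% 5/5 ✓
(5,1)@ 4/4 ✓
(5,2)@ 6/7 ✓
(5,3)@ 4/8 ✓
(5,4)% 6/8 ✓
(5,5)% 7/7 ✓
(5,6)% 7/7 ✓
(5,7)% 4/4 ✓
(6,2)@ 4/4 ✓
(6,3)@ 3/5 ✓
(6,4)% 3/5 ✓
(6,5)% 4/4 ✓
(6,7)% 2/2 ✓
All meet the threshold, so the configuration is stable.

Yes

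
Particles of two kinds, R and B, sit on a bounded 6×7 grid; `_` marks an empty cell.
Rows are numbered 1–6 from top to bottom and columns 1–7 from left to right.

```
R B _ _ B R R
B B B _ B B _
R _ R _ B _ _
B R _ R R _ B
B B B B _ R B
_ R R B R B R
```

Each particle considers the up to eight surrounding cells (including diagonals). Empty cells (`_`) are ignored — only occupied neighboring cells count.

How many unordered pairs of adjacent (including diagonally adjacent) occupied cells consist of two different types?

36

Scan each occupied cell's neighbors to the right and below (and the two forward diagonals) so each pair is counted once.
Row 1: R(1,1)–B(1,2)≠ R(1,1)–B(2,1)≠ R(1,1)–B(2,2)≠ B(1,2)–B(2,2)= B(1,2)–B(2,3)= B(1,2)–B(2,1)= B(1,5)–R(1,6)≠ B(1,5)–B(2,5)= B(1,5)–B(2,6)= R(1,6)–R(1,7)= R(1,6)–B(2,6)≠ R(1,6)–B(2,5)≠ R(1,7)–B(2,6)≠  → 7/13 unlike.
Row 2: B(2,1)–B(2,2)= B(2,1)–R(3,1)≠ B(2,2)–B(2,3)= B(2,2)–R(3,3)≠ B(2,2)–R(3,1)≠ B(2,3)–R(3,3)≠ B(2,5)–B(2,6)= B(2,5)–B(3,5)= B(2,6)–B(3,5)=  → 4/9 unlike.
Row 3: R(3,1)–B(4,1)≠ R(3,1)–R(4,2)= R(3,3)–R(4,4)= R(3,3)–R(4,2)= B(3,5)–R(4,5)≠ B(3,5)–R(4,4)≠  → 3/6 unlike.
Row 4: B(4,1)–R(4,2)≠ B(4,1)–B(5,1)= B(4,1)–B(5,2)= R(4,2)–B(5,2)≠ R(4,2)–B(5,3)≠ R(4,2)–B(5,1)≠ R(4,4)–R(4,5)= R(4,4)–B(5,4)≠ R(4,4)–B(5,3)≠ R(4,5)–R(5,6)= R(4,5)–B(5,4)≠ B(4,7)–B(5,7)= B(4,7)–R(5,6)≠  → 8/13 unlike.
Row 5: B(5,1)–B(5,2)= B(5,1)–R(6,2)≠ B(5,2)–B(5,3)= B(5,2)–R(6,2)≠ B(5,2)–R(6,3)≠ B(5,3)–B(5,4)= B(5,3)–R(6,3)≠ B(5,3)–B(6,4)= B(5,3)–R(6,2)≠ B(5,4)–B(6,4)= B(5,4)–R(6,5)≠ B(5,4)–R(6,3)≠ R(5,6)–B(5,7)≠ R(5,6)–B(6,6)≠ R(5,6)–R(6,7)= R(5,6)–R(6,5)= B(5,7)–R(6,7)≠ B(5,7)–B(6,6)=  → 10/18 unlike.
Row 6: R(6,2)–R(6,3)= R(6,3)–B(6,4)≠ B(6,4)–R(6,5)≠ R(6,5)–B(6,6)≠ B(6,6)–R(6,7)≠  → 4/5 unlike.
Total adjacent occupied pairs: 64; unlike-type pairs: 36.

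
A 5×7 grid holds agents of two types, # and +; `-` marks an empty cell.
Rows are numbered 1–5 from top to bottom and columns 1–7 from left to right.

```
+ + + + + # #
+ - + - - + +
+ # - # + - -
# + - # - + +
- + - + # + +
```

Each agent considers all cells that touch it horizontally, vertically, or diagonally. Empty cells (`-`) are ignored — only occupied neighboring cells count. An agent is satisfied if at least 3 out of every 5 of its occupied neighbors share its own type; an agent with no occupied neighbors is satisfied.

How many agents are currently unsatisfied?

13

Row 1: (1,1)+ 2/2 satisfied · (1,2)+ 4/4 satisfied · (1,3)+ 3/3 satisfied · (1,4)+ 3/3 satisfied · (1,5)+ 2/3 satisfied · (1,6)# 1/4 not · (1,7)# 1/3 not
Row 2: (2,1)+ 3/4 satisfied · (2,3)+ 3/5 satisfied · (2,6)+ 3/5 satisfied · (2,7)+ 1/3 not
Row 3: (3,1)+ 2/4 not · (3,2)# 1/5 not · (3,4)# 1/3 not · (3,5)+ 2/4 not
Row 4: (4,1)# 1/4 not · (4,2)+ 2/4 not · (4,4)# 2/4 not · (4,6)+ 4/5 satisfied · (4,7)+ 3/3 satisfied
Row 5: (5,2)+ 1/2 not · (5,4)+ 0/2 not · (5,5)# 1/4 not · (5,6)+ 3/4 satisfied · (5,7)+ 3/3 satisfied
Unsatisfied: (1,6), (1,7), (2,7), (3,1), (3,2), (3,4), (3,5), (4,1), (4,2), (4,4), (5,2), (5,4), (5,5) — 13 in total.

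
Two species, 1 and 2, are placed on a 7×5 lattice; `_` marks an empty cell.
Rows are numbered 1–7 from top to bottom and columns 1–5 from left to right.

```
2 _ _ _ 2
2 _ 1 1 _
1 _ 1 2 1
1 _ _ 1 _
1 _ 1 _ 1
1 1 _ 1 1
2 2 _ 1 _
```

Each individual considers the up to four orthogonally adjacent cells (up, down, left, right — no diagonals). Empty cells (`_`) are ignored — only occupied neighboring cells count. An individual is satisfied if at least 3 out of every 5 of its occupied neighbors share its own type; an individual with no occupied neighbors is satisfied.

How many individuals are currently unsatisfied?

10

(1,1)2 1/1 ✓
(1,5)2 0/0 ✓
(2,1)2 1/2 ✗
(2,3)1 2/2 ✓
(2,4)1 1/2 ✗
(3,1)1 1/2 ✗
(3,3)1 1/2 ✗
(3,4)2 0/4 ✗
(3,5)1 0/1 ✗
(4,1)1 2/2 ✓
(4,4)1 0/1 ✗
(5,1)1 2/2 ✓
(5,3)1 0/0 ✓
(5,5)1 1/1 ✓
(6,1)1 2/3 ✓
(6,2)1 1/2 ✗
(6,4)1 2/2 ✓
(6,5)1 2/2 ✓
(7,1)2 1/2 ✗
(7,2)2 1/2 ✗
(7,4)1 1/1 ✓
Unsatisfied: (2,1), (2,4), (3,1), (3,3), (3,4), (3,5), (4,4), (6,2), (7,1), (7,2) — 10 in total.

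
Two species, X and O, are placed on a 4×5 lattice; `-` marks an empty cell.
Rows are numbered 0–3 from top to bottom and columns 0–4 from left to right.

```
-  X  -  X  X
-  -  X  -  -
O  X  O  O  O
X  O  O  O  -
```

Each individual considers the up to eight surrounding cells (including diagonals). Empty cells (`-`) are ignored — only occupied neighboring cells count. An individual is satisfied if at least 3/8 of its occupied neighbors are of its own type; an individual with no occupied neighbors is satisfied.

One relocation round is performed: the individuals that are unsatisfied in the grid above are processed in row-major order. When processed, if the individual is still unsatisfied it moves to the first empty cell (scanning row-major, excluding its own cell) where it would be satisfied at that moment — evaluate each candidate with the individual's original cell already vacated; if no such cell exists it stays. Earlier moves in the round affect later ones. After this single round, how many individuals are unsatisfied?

Initially unsatisfied (in order): (2,0), (2,1), (3,0).
  (2,0) → (1,3).
  (2,1): now satisfied by earlier moves; stays.
  (3,0): now satisfied by earlier moves; stays.
Resulting grid:
- X - X X
- - X O -
- X O O O
X O O O -
All satisfied now.

0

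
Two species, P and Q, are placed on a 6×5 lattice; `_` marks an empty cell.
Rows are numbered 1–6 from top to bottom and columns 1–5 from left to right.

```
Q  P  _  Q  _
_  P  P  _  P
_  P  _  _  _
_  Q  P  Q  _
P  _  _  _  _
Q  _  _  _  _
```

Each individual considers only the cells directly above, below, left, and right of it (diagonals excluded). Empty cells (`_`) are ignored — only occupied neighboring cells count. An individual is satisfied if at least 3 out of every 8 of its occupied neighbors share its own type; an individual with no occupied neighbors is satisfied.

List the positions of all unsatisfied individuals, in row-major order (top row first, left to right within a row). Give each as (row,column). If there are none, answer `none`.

(1,1)Q 0/1 ✗
(1,2)P 1/2 ✓
(1,4)Q 0/0 ✓
(2,2)P 3/3 ✓
(2,3)P 1/1 ✓
(2,5)P 0/0 ✓
(3,2)P 1/2 ✓
(4,2)Q 0/2 ✗
(4,3)P 0/2 ✗
(4,4)Q 0/1 ✗
(5,1)P 0/1 ✗
(6,1)Q 0/1 ✗

(1,1), (4,2), (4,3), (4,4), (5,1), (6,1)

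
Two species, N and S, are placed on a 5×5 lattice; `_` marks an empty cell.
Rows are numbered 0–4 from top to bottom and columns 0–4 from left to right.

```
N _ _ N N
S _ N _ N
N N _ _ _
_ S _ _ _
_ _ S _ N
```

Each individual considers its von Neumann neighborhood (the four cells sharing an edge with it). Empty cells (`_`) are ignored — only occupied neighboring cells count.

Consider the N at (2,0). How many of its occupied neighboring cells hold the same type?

Occupied neighbors of (2,0): (1,0)=S, (2,1)=N.
Same type (N): 1 of 2.

1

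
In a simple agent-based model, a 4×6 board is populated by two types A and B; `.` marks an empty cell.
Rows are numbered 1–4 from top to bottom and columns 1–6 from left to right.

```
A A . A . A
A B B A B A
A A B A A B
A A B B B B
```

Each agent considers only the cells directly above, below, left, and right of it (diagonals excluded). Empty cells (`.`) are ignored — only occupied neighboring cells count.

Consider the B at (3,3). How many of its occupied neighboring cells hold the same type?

2

Occupied neighbors of (3,3): (2,3)=B, (4,3)=B, (3,2)=A, (3,4)=A.
Same type (B): 2 of 4.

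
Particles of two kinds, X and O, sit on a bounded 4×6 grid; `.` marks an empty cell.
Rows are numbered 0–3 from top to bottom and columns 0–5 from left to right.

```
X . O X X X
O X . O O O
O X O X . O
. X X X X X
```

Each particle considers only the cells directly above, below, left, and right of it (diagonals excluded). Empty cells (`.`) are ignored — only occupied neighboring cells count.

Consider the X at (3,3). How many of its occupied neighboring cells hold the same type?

Occupied neighbors of (3,3): (2,3)=X, (3,2)=X, (3,4)=X.
Same type (X): 3 of 3.

3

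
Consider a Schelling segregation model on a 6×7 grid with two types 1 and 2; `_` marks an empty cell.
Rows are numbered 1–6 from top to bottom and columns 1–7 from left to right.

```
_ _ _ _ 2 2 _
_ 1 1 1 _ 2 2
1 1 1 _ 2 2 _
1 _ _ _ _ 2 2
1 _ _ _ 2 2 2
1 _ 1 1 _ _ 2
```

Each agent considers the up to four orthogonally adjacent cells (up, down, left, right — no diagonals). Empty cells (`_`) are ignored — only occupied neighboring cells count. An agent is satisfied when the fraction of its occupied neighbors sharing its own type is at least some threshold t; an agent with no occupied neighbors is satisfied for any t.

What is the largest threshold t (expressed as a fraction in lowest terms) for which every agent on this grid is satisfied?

(1,5)2 1/1
(1,6)2 2/2
(2,2)1 2/2
(2,3)1 3/3
(2,4)1 1/1
(2,6)2 3/3
(2,7)2 1/1
(3,1)1 2/2
(3,2)1 3/3
(3,3)1 2/2
(3,5)2 1/1
(3,6)2 3/3
(4,1)1 2/2
(4,6)2 3/3
(4,7)2 2/2
(5,1)1 2/2
(5,5)2 1/1
(5,6)2 3/3
(5,7)2 3/3
(6,1)1 1/1
(6,3)1 1/1
(6,4)1 1/1
(6,7)2 1/1
The smallest same-type fraction is 1/1 at (1,5), which reduces to 1/1. Any threshold above that leaves this agent unsatisfied.

1/1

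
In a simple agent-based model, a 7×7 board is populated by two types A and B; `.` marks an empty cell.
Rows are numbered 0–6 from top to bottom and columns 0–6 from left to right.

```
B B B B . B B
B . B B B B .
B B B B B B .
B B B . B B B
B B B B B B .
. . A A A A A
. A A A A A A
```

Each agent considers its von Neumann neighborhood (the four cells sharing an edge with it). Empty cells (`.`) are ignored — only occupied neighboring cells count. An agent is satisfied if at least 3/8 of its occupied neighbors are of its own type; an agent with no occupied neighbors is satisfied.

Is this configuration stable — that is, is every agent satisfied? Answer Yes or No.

(0,0)B 2/2 ✓
(0,1)B 2/2 ✓
(0,2)B 3/3 ✓
(0,3)B 2/2 ✓
(0,5)B 2/2 ✓
(0,6)B 1/1 ✓
(1,0)B 2/2 ✓
(1,2)B 3/3 ✓
(1,3)B 4/4 ✓
(1,4)B 3/3 ✓
(1,5)B 3/3 ✓
(2,0)B 3/3 ✓
(2,1)B 3/3 ✓
(2,2)B 4/4 ✓
(2,3)B 3/3 ✓
(2,4)B 4/4 ✓
(2,5)B 3/3 ✓
(3,0)B 3/3 ✓
(3,1)B 4/4 ✓
(3,2)B 3/3 ✓
(3,4)B 3/3 ✓
(3,5)B 4/4 ✓
(3,6)B 1/1 ✓
(4,0)B 2/2 ✓
(4,1)B 3/3 ✓
(4,2)B 3/4 ✓
(4,3)B 2/3 ✓
(4,4)B 3/4 ✓
(4,5)B 2/3 ✓
(5,2)A 2/3 ✓
(5,3)A 3/4 ✓
(5,4)A 3/4 ✓
(5,5)A 3/4 ✓
(5,6)A 2/2 ✓
(6,1)A 1/1 ✓
(6,2)A 3/3 ✓
(6,3)A 3/3 ✓
(6,4)A 3/3 ✓
(6,5)A 3/3 ✓
(6,6)A 2/2 ✓
All meet the threshold, so the configuration is stable.

Yes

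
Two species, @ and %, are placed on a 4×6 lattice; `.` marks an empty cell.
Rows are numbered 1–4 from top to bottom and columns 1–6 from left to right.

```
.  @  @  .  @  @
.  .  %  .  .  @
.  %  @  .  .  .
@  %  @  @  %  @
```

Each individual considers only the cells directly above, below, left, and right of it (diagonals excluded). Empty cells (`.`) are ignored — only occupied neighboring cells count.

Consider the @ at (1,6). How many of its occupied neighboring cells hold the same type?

2

Occupied neighbors of (1,6): (2,6)=@, (1,5)=@.
Same type (@): 2 of 2.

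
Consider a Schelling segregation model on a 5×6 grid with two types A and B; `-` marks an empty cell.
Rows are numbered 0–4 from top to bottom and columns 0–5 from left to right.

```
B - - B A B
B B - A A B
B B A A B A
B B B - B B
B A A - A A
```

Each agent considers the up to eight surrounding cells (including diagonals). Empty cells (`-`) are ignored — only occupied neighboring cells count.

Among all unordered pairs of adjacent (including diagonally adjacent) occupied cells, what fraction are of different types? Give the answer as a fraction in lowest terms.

Scan each occupied cell's neighbors to the right and below (and the two forward diagonals) so each pair is counted once.
From row 0: 6 unlike of 11 pairs (running 6/11).
From row 1: 5 unlike of 16 pairs (running 11/27).
From row 2: 9 unlike of 18 pairs (running 20/45).
From row 3: 9 unlike of 14 pairs (running 29/59).
From row 4: 1 unlike of 3 pairs (running 30/62).
Total adjacent occupied pairs: 62; unlike-type pairs: 30.
30/62 reduces to 15/31.

15/31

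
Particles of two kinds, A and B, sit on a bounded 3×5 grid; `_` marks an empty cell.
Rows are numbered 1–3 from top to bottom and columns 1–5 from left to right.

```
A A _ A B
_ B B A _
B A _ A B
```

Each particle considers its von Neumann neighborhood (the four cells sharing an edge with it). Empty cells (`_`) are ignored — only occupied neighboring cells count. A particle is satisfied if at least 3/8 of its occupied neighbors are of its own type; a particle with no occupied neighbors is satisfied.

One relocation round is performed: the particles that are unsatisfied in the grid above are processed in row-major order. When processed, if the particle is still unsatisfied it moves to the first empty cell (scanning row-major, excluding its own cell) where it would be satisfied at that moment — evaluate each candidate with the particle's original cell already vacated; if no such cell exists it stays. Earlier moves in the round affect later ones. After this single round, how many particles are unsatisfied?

1

Initially unsatisfied (in order): (1,5), (2,2), (3,1), (3,2), (3,5).
  (1,5) → (2,1).
  (2,2): now satisfied by earlier moves; stays.
  (3,1): now satisfied by earlier moves; stays.
  (3,2) → (1,3).
  (3,5) → (3,2).
Resulting grid:
A A A A _
B B B A _
B B _ A _
Unsatisfied now: (2,3).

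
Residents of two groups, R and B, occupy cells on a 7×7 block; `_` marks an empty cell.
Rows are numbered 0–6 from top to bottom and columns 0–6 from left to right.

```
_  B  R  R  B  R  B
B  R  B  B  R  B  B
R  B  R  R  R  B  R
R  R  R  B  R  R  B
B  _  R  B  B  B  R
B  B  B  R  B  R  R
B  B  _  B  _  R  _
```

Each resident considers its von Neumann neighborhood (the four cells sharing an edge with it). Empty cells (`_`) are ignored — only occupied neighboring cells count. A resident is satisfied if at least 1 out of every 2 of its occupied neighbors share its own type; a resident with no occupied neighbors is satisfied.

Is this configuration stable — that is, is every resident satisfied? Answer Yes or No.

(0,1)B 0/2 ✗
(0,2)R 1/3 ✗
(0,3)R 1/3 ✗
(0,4)B 0/3 ✗
(0,5)R 0/3 ✗
(0,6)B 1/2 ✓
(1,0)B 0/2 ✗
(1,1)R 0/4 ✗
(1,2)B 1/4 ✗
(1,3)B 1/4 ✗
(1,4)R 1/4 ✗
(1,5)B 2/4 ✓
(1,6)B 2/3 ✓
(2,0)R 1/3 ✗
(2,1)B 0/4 ✗
(2,2)R 2/4 ✓
(2,3)R 2/4 ✓
(2,4)R 3/4 ✓
(2,5)B 1/4 ✗
(2,6)R 0/3 ✗
(3,0)R 2/3 ✓
(3,1)R 2/3 ✓
(3,2)R 3/4 ✓
(3,3)B 1/4 ✗
(3,4)R 2/4 ✓
(3,5)R 1/4 ✗
(3,6)B 0/3 ✗
(4,0)B 1/2 ✓
(4,2)R 1/3 ✗
(4,3)B 2/4 ✓
(4,4)B 3/4 ✓
(4,5)B 1/4 ✗
(4,6)R 1/3 ✗
(5,0)B 3/3 ✓
(5,1)B 3/3 ✓
(5,2)B 1/3 ✗
(5,3)R 0/4 ✗
(5,4)B 1/3 ✗
(5,5)R 2/4 ✓
(5,6)R 2/2 ✓
(6,0)B 2/2 ✓
(6,1)B 2/2 ✓
(6,3)B 0/1 ✗
(6,5)R 1/1 ✓
For instance (0,1) has only 0/2 same-type neighbors, below 1/2.

No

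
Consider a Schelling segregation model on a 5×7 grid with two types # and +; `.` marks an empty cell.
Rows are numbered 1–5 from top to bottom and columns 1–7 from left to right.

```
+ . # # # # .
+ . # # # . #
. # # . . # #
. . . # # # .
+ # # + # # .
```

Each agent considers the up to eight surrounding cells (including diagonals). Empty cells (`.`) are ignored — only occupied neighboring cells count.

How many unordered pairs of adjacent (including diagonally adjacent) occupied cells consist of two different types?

Scan each occupied cell's neighbors to the right and below (and the two forward diagonals) so each pair is counted once.
Row 1: +(1,1)–+(2,1)= #(1,3)–#(1,4)= #(1,3)–#(2,3)= #(1,3)–#(2,4)= #(1,4)–#(1,5)= #(1,4)–#(2,4)= #(1,4)–#(2,5)= #(1,4)–#(2,3)= #(1,5)–#(1,6)= #(1,5)–#(2,5)= #(1,5)–#(2,4)= #(1,6)–#(2,7)= #(1,6)–#(2,5)=  → 0/13 unlike.
Row 2: +(2,1)–#(3,2)≠ #(2,3)–#(2,4)= #(2,3)–#(3,3)= #(2,3)–#(3,2)= #(2,4)–#(2,5)= #(2,4)–#(3,3)= #(2,5)–#(3,6)= #(2,7)–#(3,7)= #(2,7)–#(3,6)=  → 1/9 unlike.
Row 3: #(3,2)–#(3,3)= #(3,3)–#(4,4)= #(3,6)–#(3,7)= #(3,6)–#(4,6)= #(3,6)–#(4,5)= #(3,7)–#(4,6)=  → 0/6 unlike.
Row 4: #(4,4)–#(4,5)= #(4,4)–+(5,4)≠ #(4,4)–#(5,5)= #(4,4)–#(5,3)= #(4,5)–#(4,6)= #(4,5)–#(5,5)= #(4,5)–#(5,6)= #(4,5)–+(5,4)≠ #(4,6)–#(5,6)= #(4,6)–#(5,5)=  → 2/10 unlike.
Row 5: +(5,1)–#(5,2)≠ #(5,2)–#(5,3)= #(5,3)–+(5,4)≠ +(5,4)–#(5,5)≠ #(5,5)–#(5,6)=  → 3/5 unlike.
Total adjacent occupied pairs: 43; unlike-type pairs: 6.

6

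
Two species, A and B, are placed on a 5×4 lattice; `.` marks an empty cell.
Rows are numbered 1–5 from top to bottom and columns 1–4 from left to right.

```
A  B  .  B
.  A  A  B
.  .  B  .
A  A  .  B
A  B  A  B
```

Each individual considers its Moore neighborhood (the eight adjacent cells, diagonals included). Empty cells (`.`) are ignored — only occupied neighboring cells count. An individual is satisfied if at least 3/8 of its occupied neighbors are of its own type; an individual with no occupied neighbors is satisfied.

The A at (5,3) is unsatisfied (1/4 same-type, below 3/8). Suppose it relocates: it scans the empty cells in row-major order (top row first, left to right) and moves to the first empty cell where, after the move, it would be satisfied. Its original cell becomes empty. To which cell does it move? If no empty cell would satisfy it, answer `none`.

(1,3)

Vacating (5,3). Empty cells in order:
  (1,3): 2/5 same-type → satisfied — stop here.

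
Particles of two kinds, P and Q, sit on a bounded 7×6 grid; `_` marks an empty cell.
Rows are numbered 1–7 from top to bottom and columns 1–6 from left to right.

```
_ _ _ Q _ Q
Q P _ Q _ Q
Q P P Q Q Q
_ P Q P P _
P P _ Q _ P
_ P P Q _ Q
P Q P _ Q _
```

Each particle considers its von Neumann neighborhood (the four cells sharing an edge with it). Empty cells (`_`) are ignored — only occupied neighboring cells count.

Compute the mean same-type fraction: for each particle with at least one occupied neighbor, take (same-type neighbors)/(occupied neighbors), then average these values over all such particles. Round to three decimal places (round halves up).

(1,4)Q 1/1
(1,6)Q 1/1
(2,1)Q 1/2
(2,2)P 1/2
(2,4)Q 2/2
(2,6)Q 2/2
(3,1)Q 1/2
(3,2)P 3/4
(3,3)P 1/3
(3,4)Q 2/4
(3,5)Q 2/3
(3,6)Q 2/2
(4,2)P 2/3
(4,3)Q 0/3
(4,4)P 1/4
(4,5)P 1/2
(5,1)P 1/1
(5,2)P 3/3
(5,4)Q 1/2
(5,6)P 0/1
(6,2)P 2/3
(6,3)P 2/3
(6,4)Q 1/2
(6,6)Q 0/1
(7,1)P 0/1
(7,2)Q 0/3
(7,3)P 1/2
(7,5)Q — no occupied neighbors
Sum over 27 particles: 1/1 + 1/1 + 1/2 + 1/2 + 2/2 + 2/2 + 1/2 + 3/4 + 1/3 + 2/4 + 2/3 + 2/2 + 2/3 + 0/3 + 1/4 + 1/2 + 1/1 + 3/3 + 1/2 + 0/1 + 2/3 + 2/3 + 1/2 + 0/1 + 0/1 + 0/3 + 1/2 = 15; mean = 15 ÷ 27 = 5/9 = 0.555555… → 0.556.

0.556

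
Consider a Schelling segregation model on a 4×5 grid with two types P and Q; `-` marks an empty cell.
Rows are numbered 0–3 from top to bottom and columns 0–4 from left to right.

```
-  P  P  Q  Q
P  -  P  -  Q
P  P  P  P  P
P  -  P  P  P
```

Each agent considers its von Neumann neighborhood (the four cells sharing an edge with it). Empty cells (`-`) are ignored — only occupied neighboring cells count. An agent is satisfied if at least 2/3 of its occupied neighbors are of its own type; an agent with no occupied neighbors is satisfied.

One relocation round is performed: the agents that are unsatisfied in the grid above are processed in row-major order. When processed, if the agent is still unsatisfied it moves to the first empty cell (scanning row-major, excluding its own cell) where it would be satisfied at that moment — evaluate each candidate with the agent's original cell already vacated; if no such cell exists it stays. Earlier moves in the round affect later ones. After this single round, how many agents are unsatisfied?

2

Initially unsatisfied (in order): (0,3), (1,4).
  (0,3): no empty cell satisfies it; stays.
  (1,4): no empty cell satisfies it; stays.
Resulting grid:
- P P Q Q
P - P - Q
P P P P P
P - P P P
Unsatisfied now: (0,3), (1,4).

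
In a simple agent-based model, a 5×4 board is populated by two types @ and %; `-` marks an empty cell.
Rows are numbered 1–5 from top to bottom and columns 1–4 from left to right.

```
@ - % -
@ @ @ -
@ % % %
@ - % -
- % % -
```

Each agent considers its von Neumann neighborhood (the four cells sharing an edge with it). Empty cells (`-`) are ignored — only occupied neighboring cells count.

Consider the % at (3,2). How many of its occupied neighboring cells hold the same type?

Occupied neighbors of (3,2): (2,2)=@, (3,1)=@, (3,3)=%.
Same type (%): 1 of 3.

1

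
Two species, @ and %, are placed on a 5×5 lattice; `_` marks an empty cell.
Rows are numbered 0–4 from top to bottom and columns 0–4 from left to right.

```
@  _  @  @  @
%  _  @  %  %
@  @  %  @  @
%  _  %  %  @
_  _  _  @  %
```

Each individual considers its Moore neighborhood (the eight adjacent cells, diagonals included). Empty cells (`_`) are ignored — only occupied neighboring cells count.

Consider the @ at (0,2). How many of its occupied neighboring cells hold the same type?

Occupied neighbors of (0,2): (0,3)=@, (1,2)=@, (1,3)=%.
Same type (@): 2 of 3.

2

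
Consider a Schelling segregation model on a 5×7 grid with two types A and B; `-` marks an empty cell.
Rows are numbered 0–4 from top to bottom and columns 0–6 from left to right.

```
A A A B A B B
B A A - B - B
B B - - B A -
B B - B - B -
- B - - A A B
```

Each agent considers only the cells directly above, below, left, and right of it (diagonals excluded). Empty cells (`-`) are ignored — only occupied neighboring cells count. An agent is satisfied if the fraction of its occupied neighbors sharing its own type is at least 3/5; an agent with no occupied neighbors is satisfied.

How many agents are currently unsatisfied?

Row 0: (0,0)A 1/2 unhappy · (0,1)A 3/3 ok · (0,2)A 2/3 ok · (0,3)B 0/2 unhappy · (0,4)A 0/3 unhappy · (0,5)B 1/2 unhappy · (0,6)B 2/2 ok
Row 1: (1,0)B 1/3 unhappy · (1,1)A 2/4 unhappy · (1,2)A 2/2 ok · (1,4)B 1/2 unhappy · (1,6)B 1/1 ok
Row 2: (2,0)B 3/3 ok · (2,1)B 2/3 ok · (2,4)B 1/2 unhappy · (2,5)A 0/2 unhappy
Row 3: (3,0)B 2/2 ok · (3,1)B 3/3 ok · (3,3)B 0/0 ok · (3,5)B 0/2 unhappy
Row 4: (4,1)B 1/1 ok · (4,4)A 1/1 ok · (4,5)A 1/3 unhappy · (4,6)B 0/1 unhappy
Unsatisfied: (0,0), (0,3), (0,4), (0,5), (1,0), (1,1), (1,4), (2,4), (2,5), (3,5), (4,5), (4,6) — 12 in total.

12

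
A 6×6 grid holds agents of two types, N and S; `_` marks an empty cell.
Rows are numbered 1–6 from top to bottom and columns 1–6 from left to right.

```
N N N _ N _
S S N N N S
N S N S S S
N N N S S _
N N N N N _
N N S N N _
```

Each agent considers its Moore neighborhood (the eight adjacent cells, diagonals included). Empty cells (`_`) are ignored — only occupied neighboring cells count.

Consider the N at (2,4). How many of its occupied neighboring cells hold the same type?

Occupied neighbors of (2,4): (1,3)=N, (1,5)=N, (2,3)=N, (2,5)=N, (3,3)=N, (3,4)=S, (3,5)=S.
Same type (N): 5 of 7.

5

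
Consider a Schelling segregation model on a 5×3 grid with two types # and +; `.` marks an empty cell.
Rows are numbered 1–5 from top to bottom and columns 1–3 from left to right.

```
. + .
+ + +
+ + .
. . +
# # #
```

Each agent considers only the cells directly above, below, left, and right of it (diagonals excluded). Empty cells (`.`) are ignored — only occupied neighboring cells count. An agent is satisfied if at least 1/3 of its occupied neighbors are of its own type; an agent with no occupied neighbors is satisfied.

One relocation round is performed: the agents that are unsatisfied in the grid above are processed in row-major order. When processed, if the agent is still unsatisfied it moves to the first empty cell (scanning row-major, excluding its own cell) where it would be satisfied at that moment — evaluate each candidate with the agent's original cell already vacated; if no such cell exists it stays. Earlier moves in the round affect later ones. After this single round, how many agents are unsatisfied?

Initially unsatisfied (in order): (4,3).
  (4,3) → (1,1).
Resulting grid:
+ + .
+ + +
+ + .
. . .
# # #
All satisfied now.

0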